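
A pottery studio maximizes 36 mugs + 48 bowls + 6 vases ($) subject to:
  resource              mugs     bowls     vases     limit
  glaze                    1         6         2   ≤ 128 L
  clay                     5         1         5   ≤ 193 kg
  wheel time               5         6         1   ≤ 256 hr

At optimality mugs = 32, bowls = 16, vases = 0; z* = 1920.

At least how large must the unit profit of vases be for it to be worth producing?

Check each constraint at x*: glaze 128/128 (tight); clay 176/193 (slack 17); wheel time 256/256 (tight).
By complementary slackness, y = 0 for the non-binding constraint.
From A_Bᵀ y = c: 1·y_glaze + 5·y_wheel time = 36; 6·y_glaze + 6·y_wheel time = 48.
→ y_glaze = 1 and y_wheel time = 7.
vases enters the basis when its profit ≥ yᵀa₃ = 1·2 + 7·1 = 9.

9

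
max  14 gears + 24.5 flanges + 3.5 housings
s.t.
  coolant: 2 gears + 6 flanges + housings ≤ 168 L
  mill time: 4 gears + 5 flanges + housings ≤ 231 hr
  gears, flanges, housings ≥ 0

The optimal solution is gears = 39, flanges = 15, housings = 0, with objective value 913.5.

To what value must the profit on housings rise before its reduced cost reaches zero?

4.5

Both coolant and mill time are binding at x*.
The binding rows give the dual system: 2·y_coolant + 4·y_mill time = 14 and 6·y_coolant + 5·y_mill time = 24.5.
Solving: y_coolant = 2, y_mill time = 2.5.
housings enters the basis when its profit ≥ yᵀa₃ = 2·1 + 2.5·1 = 4.5.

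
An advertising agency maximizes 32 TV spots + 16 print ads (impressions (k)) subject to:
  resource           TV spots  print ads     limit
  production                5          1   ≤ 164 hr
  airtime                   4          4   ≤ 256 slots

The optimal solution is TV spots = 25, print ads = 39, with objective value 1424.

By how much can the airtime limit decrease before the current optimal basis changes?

Binding constraints: production, airtime. The basis is B = [[5,1],[4,4]] with det 16.
Per unit decrease in airtime, x* moves by d = (0.0625, -0.3125).
The basis stays optimal until print ads reaches 0; allowable decrease = 124.8 slots.

124.8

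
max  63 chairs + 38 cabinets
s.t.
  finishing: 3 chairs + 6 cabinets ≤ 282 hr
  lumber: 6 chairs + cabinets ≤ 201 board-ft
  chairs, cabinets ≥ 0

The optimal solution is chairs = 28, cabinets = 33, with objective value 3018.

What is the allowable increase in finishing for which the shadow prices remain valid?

Binding constraints: finishing, lumber. The basis is B = [[3,6],[6,1]] with det -33.
Per unit increase in finishing, x* moves by d = (-0.0303, 0.1818).
The basis stays optimal until chairs reaches 0; allowable increase = 924 hr.

924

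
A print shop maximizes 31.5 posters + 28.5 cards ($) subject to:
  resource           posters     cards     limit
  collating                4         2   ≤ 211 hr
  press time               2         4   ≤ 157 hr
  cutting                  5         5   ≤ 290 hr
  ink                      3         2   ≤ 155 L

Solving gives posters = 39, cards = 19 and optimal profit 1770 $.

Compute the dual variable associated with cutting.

4.5

At the optimum: collating uses 194 of 211 (slack = 17); press time uses 154 of 157 (slack = 3); cutting uses 290 of 290 (binding); ink uses 155 of 155 (binding).
Slack constraints have shadow price 0 (complementary slackness).
The binding rows give the dual system: 5·y_cutting + 3·y_ink = 31.5 and 5·y_cutting + 2·y_ink = 28.5.
This yields shadow prices y_cutting = 4.5, y_ink = 3.
Shadow price of cutting = 4.5.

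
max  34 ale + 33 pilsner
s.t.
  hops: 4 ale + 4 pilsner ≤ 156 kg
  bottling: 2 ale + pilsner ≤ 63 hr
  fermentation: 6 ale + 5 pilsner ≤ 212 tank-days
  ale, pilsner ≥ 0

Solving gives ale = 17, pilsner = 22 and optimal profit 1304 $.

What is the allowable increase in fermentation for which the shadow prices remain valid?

Binding constraints: hops, fermentation. The basis is B = [[4,4],[6,5]] with det -4.
Per unit increase in fermentation, x* moves by d = (1, -1).
The basis stays optimal until bottling becomes binding; allowable increase = 7 tank-days.

7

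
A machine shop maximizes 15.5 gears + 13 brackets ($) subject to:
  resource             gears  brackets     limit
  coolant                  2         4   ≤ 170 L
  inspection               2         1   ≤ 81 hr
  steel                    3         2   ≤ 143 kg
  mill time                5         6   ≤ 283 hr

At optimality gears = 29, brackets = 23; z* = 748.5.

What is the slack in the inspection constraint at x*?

0

inspection used = 2·29 + 1·23 = 81; slack = 81 − 81 = 0.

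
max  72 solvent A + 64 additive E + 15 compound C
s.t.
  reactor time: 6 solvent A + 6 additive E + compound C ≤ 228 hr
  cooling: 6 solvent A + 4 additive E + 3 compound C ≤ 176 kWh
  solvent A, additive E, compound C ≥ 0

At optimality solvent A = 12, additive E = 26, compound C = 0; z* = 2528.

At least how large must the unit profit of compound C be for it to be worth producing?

Check each constraint at x*: reactor time 228/228 (tight); cooling 176/176 (tight).
From A_Bᵀ y = c: 6·y_reactor time + 6·y_cooling = 72; 6·y_reactor time + 4·y_cooling = 64.
Solving: y_reactor time = 8, y_cooling = 4.
compound C enters the basis when its profit ≥ yᵀa₃ = 8·1 + 4·3 = 20.

20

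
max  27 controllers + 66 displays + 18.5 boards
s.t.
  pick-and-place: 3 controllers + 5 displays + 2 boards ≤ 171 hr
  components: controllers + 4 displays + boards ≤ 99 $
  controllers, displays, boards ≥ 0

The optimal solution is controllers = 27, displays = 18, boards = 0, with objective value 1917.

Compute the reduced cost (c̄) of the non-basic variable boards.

At the optimum: pick-and-place uses 171 of 171 (binding); components uses 99 of 99 (binding).
Dual feasibility on the basic columns requires 3·y_pick-and-place + 1·y_components = 27, 5·y_pick-and-place + 4·y_components = 66.
→ y_pick-and-place = 6 and y_components = 9.
Reduced cost of boards: c₃ − yᵀa₃ = 18.5 − (6·2 + 9·1) = 18.5 − 21 = -2.5.

-2.5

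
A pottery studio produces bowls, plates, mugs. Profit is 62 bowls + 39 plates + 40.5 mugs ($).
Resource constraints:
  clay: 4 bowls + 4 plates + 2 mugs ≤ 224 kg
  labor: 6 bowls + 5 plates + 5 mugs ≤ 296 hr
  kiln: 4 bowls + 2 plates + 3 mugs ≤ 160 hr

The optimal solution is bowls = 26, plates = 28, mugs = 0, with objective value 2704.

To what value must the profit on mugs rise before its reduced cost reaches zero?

48.5

Check each constraint at x*: clay 216/224 (slack 8); labor 296/296 (tight); kiln 160/160 (tight).
By complementary slackness, y = 0 for the non-binding constraint.
Dual feasibility on the basic columns requires 6·y_labor + 4·y_kiln = 62, 5·y_labor + 2·y_kiln = 39.
This yields shadow prices y_labor = 4, y_kiln = 9.5.
mugs enters the basis when its profit ≥ yᵀa₃ = 4·5 + 9.5·3 = 48.5.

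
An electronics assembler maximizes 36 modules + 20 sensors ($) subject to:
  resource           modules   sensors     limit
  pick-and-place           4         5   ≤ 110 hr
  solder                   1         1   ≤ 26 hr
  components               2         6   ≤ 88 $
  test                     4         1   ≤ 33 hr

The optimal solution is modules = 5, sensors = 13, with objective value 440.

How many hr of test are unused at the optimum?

0

test used = 4·5 + 1·13 = 33; slack = 33 − 33 = 0.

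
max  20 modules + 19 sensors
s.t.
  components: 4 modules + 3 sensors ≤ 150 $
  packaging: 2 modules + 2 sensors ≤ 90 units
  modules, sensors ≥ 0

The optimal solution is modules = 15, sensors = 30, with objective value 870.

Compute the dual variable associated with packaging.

8

At the optimum: components uses 150 of 150 (binding); packaging uses 90 of 90 (binding).
From A_Bᵀ y = c: 4·y_components + 2·y_packaging = 20; 3·y_components + 2·y_packaging = 19.
→ y_components = 1 and y_packaging = 8.
Shadow price of packaging = 8.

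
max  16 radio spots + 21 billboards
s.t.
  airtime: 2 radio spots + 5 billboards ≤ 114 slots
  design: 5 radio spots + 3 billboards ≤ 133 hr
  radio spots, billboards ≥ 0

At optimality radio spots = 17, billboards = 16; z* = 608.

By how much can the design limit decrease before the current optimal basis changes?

64.6

Binding constraints: airtime, design. The basis is B = [[2,5],[5,3]] with det -19.
Per unit decrease in design, x* moves by d = (-0.2632, 0.1053).
The basis stays optimal until radio spots reaches 0; allowable decrease = 64.6 hr.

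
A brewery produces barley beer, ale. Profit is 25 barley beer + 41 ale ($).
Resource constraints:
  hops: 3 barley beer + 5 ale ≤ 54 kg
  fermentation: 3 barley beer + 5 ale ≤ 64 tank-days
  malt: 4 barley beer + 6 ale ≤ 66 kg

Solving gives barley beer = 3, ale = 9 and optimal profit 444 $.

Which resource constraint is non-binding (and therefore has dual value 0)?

hops: 54/54 (binding)
fermentation: 54/64 (slack 10)
malt: 66/66 (binding)
By complementary slackness, a constraint with positive slack has shadow price 0 → fermentation.

fermentation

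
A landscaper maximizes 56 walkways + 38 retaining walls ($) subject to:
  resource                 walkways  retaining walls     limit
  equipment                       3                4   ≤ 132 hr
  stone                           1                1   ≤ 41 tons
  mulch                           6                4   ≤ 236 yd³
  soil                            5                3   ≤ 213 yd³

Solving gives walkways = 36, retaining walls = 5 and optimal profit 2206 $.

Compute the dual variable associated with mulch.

9

Check each constraint at x*: equipment 128/132 (slack 4); stone 41/41 (tight); mulch 236/236 (tight); soil 195/213 (slack 18).
By complementary slackness, y = 0 for the non-binding constraints.
The binding rows give the dual system: 1·y_stone + 6·y_mulch = 56 and 1·y_stone + 4·y_mulch = 38.
This yields shadow prices y_stone = 2, y_mulch = 9.
Shadow price of mulch = 9.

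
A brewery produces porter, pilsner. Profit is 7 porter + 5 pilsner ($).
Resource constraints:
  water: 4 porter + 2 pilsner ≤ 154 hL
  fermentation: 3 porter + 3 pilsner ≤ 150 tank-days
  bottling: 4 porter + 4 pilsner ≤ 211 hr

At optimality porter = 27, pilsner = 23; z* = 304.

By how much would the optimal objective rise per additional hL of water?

Binding: water and fermentation. Non-binding: bottling (11 unused).
By complementary slackness, y = 0 for the non-binding constraint.
Dual feasibility on the basic columns requires 4·y_water + 3·y_fermentation = 7, 2·y_water + 3·y_fermentation = 5.
→ y_water = 1 and y_fermentation = 1.
Shadow price of water = 1.

1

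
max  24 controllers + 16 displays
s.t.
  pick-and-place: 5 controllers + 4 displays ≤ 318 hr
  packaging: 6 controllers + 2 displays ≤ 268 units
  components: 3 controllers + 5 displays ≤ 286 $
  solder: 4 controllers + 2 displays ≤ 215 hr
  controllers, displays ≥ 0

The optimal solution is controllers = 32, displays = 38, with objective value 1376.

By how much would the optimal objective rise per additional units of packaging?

At the optimum: pick-and-place uses 312 of 318 (slack = 6); packaging uses 268 of 268 (binding); components uses 286 of 286 (binding); solder uses 204 of 215 (slack = 11).
By complementary slackness, y = 0 for the non-binding constraints.
From A_Bᵀ y = c: 6·y_packaging + 3·y_components = 24; 2·y_packaging + 5·y_components = 16.
This yields shadow prices y_packaging = 3, y_components = 2.
Shadow price of packaging = 3.

3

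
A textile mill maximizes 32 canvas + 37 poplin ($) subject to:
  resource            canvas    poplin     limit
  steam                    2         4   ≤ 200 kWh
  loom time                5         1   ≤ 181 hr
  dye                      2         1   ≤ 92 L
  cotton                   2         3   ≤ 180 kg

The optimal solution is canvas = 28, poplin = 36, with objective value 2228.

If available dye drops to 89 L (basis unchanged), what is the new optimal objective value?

2201

Check each constraint at x*: steam 200/200 (tight); loom time 176/181 (slack 5); dye 92/92 (tight); cotton 164/180 (slack 16).
Slack constraints have shadow price 0 (complementary slackness).
The binding rows give the dual system: 2·y_steam + 2·y_dye = 32 and 4·y_steam + 1·y_dye = 37.
→ y_steam = 7 and y_dye = 9.
Δz = y_dye·Δb = 9 × (-3) = -27, so new z* = 2228 − 27 = 2201.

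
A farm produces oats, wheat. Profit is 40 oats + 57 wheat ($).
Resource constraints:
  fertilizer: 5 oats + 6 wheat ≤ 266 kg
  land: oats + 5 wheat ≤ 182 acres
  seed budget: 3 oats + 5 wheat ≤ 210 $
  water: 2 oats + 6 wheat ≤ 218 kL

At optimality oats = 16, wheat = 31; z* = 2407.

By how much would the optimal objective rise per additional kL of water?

Binding: fertilizer and water. Non-binding: land (11 unused), seed budget (7 unused).
Slack constraints have shadow price 0 (complementary slackness).
The binding rows give the dual system: 5·y_fertilizer + 2·y_water = 40 and 6·y_fertilizer + 6·y_water = 57.
→ y_fertilizer = 7 and y_water = 2.5.
Shadow price of water = 2.5.

2.5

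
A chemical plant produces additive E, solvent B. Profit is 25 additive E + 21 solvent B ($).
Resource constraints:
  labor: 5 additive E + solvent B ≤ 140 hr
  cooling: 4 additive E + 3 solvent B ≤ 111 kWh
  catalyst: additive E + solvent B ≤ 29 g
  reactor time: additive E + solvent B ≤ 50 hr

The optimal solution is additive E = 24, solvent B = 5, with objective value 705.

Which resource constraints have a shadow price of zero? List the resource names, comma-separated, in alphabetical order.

labor, reactor time

labor: 125/140 (slack 15)
cooling: 111/111 (binding)
catalyst: 29/29 (binding)
reactor time: 29/50 (slack 21)
By complementary slackness, a constraint with positive slack has shadow price 0 → labor, reactor time.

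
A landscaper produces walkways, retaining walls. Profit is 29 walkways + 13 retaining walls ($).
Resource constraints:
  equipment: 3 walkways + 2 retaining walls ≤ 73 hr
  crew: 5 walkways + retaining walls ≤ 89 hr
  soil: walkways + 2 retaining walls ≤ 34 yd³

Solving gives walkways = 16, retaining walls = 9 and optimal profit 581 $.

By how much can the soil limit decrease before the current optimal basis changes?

16.2

Binding constraints: crew, soil. The basis is B = [[5,1],[1,2]] with det 9.
Per unit decrease in soil, x* moves by d = (0.1111, -0.5556).
The basis stays optimal until retaining walls reaches 0; allowable decrease = 16.2 yd³.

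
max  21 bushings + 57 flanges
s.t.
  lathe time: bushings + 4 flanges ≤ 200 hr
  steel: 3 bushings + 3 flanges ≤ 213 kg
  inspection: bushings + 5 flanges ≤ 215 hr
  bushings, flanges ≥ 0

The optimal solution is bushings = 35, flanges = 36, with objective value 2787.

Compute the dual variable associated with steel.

At the optimum: lathe time uses 179 of 200 (slack = 21); steel uses 213 of 213 (binding); inspection uses 215 of 215 (binding).
By complementary slackness, y = 0 for the non-binding constraint.
The binding rows give the dual system: 3·y_steel + 1·y_inspection = 21 and 3·y_steel + 5·y_inspection = 57.
Solving: y_steel = 4, y_inspection = 9.
Shadow price of steel = 4.

4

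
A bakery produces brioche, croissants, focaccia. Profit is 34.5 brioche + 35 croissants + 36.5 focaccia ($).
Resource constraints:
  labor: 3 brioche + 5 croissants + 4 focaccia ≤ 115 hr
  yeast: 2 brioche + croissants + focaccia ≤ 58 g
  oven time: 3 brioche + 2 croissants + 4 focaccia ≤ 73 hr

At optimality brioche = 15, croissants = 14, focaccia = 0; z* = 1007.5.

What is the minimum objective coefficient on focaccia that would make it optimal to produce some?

Check each constraint at x*: labor 115/115 (tight); yeast 44/58 (slack 14); oven time 73/73 (tight).
By complementary slackness, y = 0 for the non-binding constraint.
The binding rows give the dual system: 3·y_labor + 3·y_oven time = 34.5 and 5·y_labor + 2·y_oven time = 35.
Solving: y_labor = 4, y_oven time = 7.5.
focaccia enters the basis when its profit ≥ yᵀa₃ = 4·4 + 7.5·4 = 46.

46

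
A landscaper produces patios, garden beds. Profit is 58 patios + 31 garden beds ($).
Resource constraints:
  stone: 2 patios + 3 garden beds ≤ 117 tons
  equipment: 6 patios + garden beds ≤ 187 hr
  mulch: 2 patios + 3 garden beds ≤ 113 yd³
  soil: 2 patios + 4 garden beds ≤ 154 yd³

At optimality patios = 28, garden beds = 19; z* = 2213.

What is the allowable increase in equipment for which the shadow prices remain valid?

152

Binding constraints: equipment, mulch. The basis is B = [[6,1],[2,3]] with det 16.
Per unit increase in equipment, x* moves by d = (0.1875, -0.125).
The basis stays optimal until garden beds reaches 0; allowable increase = 152 hr.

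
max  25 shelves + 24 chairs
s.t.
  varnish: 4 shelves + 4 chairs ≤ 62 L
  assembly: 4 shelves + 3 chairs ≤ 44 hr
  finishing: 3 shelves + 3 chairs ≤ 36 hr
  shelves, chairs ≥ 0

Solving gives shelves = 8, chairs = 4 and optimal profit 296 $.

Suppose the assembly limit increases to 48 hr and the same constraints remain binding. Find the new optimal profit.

Binding: assembly and finishing. Non-binding: varnish (14 unused).
Slack constraints have shadow price 0 (complementary slackness).
From A_Bᵀ y = c: 4·y_assembly + 3·y_finishing = 25; 3·y_assembly + 3·y_finishing = 24.
→ y_assembly = 1 and y_finishing = 7.
Δz = y_assembly·Δb = 1 × (4) = 4, so new z* = 296 + 4 = 300.

300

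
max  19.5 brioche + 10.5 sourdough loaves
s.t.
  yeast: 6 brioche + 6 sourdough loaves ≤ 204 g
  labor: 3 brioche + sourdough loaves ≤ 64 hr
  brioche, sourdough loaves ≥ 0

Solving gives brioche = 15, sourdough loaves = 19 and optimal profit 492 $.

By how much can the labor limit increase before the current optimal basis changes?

Binding constraints: yeast, labor. The basis is B = [[6,6],[3,1]] with det -12.
Per unit increase in labor, x* moves by d = (0.5, -0.5).
The basis stays optimal until sourdough loaves reaches 0; allowable increase = 38 hr.

38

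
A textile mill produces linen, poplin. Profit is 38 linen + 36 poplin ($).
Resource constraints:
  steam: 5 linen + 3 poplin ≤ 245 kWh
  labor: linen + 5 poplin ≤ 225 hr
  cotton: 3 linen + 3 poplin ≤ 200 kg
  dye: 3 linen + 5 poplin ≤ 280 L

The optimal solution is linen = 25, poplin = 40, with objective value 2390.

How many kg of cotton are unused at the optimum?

cotton used = 3·25 + 3·40 = 195; slack = 200 − 195 = 5.

5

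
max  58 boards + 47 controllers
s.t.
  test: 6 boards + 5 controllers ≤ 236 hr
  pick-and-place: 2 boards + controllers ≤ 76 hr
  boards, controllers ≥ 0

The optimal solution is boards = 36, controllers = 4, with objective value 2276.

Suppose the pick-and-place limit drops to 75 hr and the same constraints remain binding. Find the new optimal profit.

2274

Check each constraint at x*: test 236/236 (tight); pick-and-place 76/76 (tight).
The binding rows give the dual system: 6·y_test + 2·y_pick-and-place = 58 and 5·y_test + 1·y_pick-and-place = 47.
This yields shadow prices y_test = 9, y_pick-and-place = 2.
Δz = y_pick-and-place·Δb = 2 × (-1) = -2, so new z* = 2276 − 2 = 2274.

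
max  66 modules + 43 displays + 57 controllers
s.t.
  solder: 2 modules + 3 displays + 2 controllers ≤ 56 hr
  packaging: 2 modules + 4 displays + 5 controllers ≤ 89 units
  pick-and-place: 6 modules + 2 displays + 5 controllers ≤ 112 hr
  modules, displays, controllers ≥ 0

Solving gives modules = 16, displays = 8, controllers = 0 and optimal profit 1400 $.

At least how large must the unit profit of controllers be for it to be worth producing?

58

Check each constraint at x*: solder 56/56 (tight); packaging 64/89 (slack 25); pick-and-place 112/112 (tight).
Slack constraints have shadow price 0 (complementary slackness).
The binding rows give the dual system: 2·y_solder + 6·y_pick-and-place = 66 and 3·y_solder + 2·y_pick-and-place = 43.
This yields shadow prices y_solder = 9, y_pick-and-place = 8.
controllers enters the basis when its profit ≥ yᵀa₃ = 9·2 + 8·5 = 58.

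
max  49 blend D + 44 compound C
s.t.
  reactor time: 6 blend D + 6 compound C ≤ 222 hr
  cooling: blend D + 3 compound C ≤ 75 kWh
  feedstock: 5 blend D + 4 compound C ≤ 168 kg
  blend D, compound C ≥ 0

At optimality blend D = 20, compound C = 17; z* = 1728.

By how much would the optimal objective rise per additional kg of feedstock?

5

At the optimum: reactor time uses 222 of 222 (binding); cooling uses 71 of 75 (slack = 4); feedstock uses 168 of 168 (binding).
By complementary slackness, y = 0 for the non-binding constraint.
From A_Bᵀ y = c: 6·y_reactor time + 5·y_feedstock = 49; 6·y_reactor time + 4·y_feedstock = 44.
This yields shadow prices y_reactor time = 4, y_feedstock = 5.
Shadow price of feedstock = 5.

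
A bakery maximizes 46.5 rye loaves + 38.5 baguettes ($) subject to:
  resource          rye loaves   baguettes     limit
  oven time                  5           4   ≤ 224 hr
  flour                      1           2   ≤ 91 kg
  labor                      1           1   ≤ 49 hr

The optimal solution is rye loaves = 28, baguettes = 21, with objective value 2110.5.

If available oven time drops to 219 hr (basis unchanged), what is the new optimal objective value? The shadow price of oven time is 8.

2070.5

Δb = -5, so new z* = 2110.5 + (8)·(-5) = 2110.5 − 40 = 2070.5.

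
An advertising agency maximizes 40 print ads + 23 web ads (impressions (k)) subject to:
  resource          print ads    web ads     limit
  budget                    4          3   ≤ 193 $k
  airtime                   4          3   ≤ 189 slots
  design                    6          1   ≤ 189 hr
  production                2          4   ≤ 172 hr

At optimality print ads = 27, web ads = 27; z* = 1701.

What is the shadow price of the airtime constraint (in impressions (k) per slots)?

Binding: airtime and design. Non-binding: budget (4 unused), production (10 unused).
By complementary slackness, y = 0 for the non-binding constraints.
The binding rows give the dual system: 4·y_airtime + 6·y_design = 40 and 3·y_airtime + 1·y_design = 23.
Solving: y_airtime = 7, y_design = 2.
Shadow price of airtime = 7.

7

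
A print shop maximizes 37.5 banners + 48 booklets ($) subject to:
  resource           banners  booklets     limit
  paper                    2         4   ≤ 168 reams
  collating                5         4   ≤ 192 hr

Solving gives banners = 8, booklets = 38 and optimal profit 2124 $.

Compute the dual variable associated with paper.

7.5

At the optimum: paper uses 168 of 168 (binding); collating uses 192 of 192 (binding).
The binding rows give the dual system: 2·y_paper + 5·y_collating = 37.5 and 4·y_paper + 4·y_collating = 48.
Solving: y_paper = 7.5, y_collating = 4.5.
Shadow price of paper = 7.5.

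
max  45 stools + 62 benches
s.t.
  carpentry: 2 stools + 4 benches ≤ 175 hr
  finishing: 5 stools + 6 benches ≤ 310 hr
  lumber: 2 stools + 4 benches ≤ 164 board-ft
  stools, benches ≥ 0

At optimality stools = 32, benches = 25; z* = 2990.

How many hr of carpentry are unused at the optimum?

carpentry used = 2·32 + 4·25 = 164; slack = 175 − 164 = 11.

11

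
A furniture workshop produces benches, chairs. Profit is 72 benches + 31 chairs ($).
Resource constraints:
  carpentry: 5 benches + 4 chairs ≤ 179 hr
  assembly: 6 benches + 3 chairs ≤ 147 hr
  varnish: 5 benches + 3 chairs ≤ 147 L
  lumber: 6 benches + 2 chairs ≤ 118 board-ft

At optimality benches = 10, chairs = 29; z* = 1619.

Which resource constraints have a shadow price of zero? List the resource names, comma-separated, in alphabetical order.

carpentry, varnish

carpentry: 166/179 (slack 13)
assembly: 147/147 (binding)
varnish: 137/147 (slack 10)
lumber: 118/118 (binding)
By complementary slackness, a constraint with positive slack has shadow price 0 → carpentry, varnish.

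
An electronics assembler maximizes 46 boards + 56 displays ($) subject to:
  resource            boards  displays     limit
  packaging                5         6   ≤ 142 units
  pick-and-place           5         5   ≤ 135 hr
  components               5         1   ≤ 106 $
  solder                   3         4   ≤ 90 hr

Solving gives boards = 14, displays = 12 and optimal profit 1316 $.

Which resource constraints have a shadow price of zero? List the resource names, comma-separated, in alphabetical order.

components, pick-and-place

packaging: 142/142 (binding)
pick-and-place: 130/135 (slack 5)
components: 82/106 (slack 24)
solder: 90/90 (binding)
By complementary slackness, a constraint with positive slack has shadow price 0 → components, pick-and-place.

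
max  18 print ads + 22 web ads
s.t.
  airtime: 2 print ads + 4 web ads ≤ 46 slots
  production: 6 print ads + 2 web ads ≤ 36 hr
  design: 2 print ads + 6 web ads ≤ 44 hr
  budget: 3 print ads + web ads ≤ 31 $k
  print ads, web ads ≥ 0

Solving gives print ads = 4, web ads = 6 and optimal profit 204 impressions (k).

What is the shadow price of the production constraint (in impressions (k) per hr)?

At the optimum: airtime uses 32 of 46 (slack = 14); production uses 36 of 36 (binding); design uses 44 of 44 (binding); budget uses 18 of 31 (slack = 13).
Slack constraints have shadow price 0 (complementary slackness).
Dual feasibility on the basic columns requires 6·y_production + 2·y_design = 18, 2·y_production + 6·y_design = 22.
This yields shadow prices y_production = 2, y_design = 3.
Shadow price of production = 2.

2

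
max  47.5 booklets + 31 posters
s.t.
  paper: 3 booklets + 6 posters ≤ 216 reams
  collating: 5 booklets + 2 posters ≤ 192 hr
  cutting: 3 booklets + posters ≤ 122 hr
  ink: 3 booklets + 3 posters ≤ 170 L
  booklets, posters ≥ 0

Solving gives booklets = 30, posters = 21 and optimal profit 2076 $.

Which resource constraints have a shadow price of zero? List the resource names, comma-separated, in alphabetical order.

cutting, ink

paper: 216/216 (binding)
collating: 192/192 (binding)
cutting: 111/122 (slack 11)
ink: 153/170 (slack 17)
By complementary slackness, a constraint with positive slack has shadow price 0 → cutting, ink.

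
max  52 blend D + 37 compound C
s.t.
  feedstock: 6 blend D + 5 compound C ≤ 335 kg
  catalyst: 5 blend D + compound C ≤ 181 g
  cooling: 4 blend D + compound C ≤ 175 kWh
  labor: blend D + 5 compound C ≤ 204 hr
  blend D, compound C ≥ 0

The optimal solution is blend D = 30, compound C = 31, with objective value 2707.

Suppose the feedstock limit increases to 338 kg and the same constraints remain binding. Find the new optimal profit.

At the optimum: feedstock uses 335 of 335 (binding); catalyst uses 181 of 181 (binding); cooling uses 151 of 175 (slack = 24); labor uses 185 of 204 (slack = 19).
Slack constraints have shadow price 0 (complementary slackness).
From A_Bᵀ y = c: 6·y_feedstock + 5·y_catalyst = 52; 5·y_feedstock + 1·y_catalyst = 37.
Solving: y_feedstock = 7, y_catalyst = 2.
Δz = y_feedstock·Δb = 7 × (3) = 21, so new z* = 2707 + 21 = 2728.

2728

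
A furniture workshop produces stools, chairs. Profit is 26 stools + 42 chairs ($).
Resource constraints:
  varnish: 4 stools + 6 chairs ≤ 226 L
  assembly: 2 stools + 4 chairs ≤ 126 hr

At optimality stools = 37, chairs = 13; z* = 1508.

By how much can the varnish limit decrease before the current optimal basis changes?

37

Binding constraints: varnish, assembly. The basis is B = [[4,6],[2,4]] with det 4.
Per unit decrease in varnish, x* moves by d = (-1, 0.5).
The basis stays optimal until stools reaches 0; allowable decrease = 37 L.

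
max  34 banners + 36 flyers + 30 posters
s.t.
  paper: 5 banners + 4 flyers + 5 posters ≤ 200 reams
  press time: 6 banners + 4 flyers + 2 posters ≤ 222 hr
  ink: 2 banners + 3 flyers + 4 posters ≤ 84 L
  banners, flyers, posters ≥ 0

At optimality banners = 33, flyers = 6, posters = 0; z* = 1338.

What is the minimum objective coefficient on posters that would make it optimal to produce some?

38

At the optimum: paper uses 189 of 200 (slack = 11); press time uses 222 of 222 (binding); ink uses 84 of 84 (binding).
Since paper is not tight, its dual is 0.
The binding rows give the dual system: 6·y_press time + 2·y_ink = 34 and 4·y_press time + 3·y_ink = 36.
Solving: y_press time = 3, y_ink = 8.
posters enters the basis when its profit ≥ yᵀa₃ = 3·2 + 8·4 = 38.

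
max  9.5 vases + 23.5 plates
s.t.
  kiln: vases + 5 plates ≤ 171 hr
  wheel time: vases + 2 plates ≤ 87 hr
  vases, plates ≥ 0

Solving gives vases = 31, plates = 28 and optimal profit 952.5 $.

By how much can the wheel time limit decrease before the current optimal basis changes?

18.6

Binding constraints: kiln, wheel time. The basis is B = [[1,5],[1,2]] with det -3.
Per unit decrease in wheel time, x* moves by d = (-1.6667, 0.3333).
The basis stays optimal until vases reaches 0; allowable decrease = 18.6 hr.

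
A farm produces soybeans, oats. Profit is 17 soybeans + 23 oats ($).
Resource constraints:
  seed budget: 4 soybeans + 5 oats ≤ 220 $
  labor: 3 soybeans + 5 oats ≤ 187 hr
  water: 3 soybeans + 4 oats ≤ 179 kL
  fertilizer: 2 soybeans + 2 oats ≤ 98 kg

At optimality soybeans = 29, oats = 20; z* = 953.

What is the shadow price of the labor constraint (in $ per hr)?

Check each constraint at x*: seed budget 216/220 (slack 4); labor 187/187 (tight); water 167/179 (slack 12); fertilizer 98/98 (tight).
Since seed budget, water are not tight, their duals are 0.
The binding rows give the dual system: 3·y_labor + 2·y_fertilizer = 17 and 5·y_labor + 2·y_fertilizer = 23.
This yields shadow prices y_labor = 3, y_fertilizer = 4.
Shadow price of labor = 3.

3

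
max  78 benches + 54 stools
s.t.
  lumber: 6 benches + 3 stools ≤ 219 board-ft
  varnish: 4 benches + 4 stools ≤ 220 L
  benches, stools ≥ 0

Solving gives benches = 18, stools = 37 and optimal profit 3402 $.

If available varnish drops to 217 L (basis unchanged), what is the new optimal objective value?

3379.5

Both lumber and varnish are binding at x*.
From A_Bᵀ y = c: 6·y_lumber + 4·y_varnish = 78; 3·y_lumber + 4·y_varnish = 54.
→ y_lumber = 8 and y_varnish = 7.5.
Δz = y_varnish·Δb = 7.5 × (-3) = -22.5, so new z* = 3402 − 22.5 = 3379.5.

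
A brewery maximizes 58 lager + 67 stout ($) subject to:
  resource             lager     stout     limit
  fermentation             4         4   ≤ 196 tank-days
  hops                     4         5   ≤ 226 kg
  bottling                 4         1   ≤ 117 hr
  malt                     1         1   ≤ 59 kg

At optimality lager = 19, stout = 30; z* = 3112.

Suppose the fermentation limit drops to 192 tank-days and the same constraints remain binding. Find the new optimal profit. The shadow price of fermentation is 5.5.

Δb = -4, so new z* = 3112 + (5.5)·(-4) = 3112 − 22 = 3090.

3090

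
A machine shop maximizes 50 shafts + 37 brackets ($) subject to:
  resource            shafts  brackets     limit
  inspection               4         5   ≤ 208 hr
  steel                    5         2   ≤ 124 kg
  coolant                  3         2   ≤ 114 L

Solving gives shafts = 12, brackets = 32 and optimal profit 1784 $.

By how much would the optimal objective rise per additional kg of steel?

At the optimum: inspection uses 208 of 208 (binding); steel uses 124 of 124 (binding); coolant uses 100 of 114 (slack = 14).
By complementary slackness, y = 0 for the non-binding constraint.
The binding rows give the dual system: 4·y_inspection + 5·y_steel = 50 and 5·y_inspection + 2·y_steel = 37.
Solving: y_inspection = 5, y_steel = 6.
Shadow price of steel = 6.

6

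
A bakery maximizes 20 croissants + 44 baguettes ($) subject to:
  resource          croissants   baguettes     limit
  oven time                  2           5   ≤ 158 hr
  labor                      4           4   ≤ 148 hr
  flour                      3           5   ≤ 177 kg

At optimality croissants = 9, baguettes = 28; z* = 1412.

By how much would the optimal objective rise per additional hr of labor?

1

Binding: oven time and labor. Non-binding: flour (10 unused).
By complementary slackness, y = 0 for the non-binding constraint.
From A_Bᵀ y = c: 2·y_oven time + 4·y_labor = 20; 5·y_oven time + 4·y_labor = 44.
Solving: y_oven time = 8, y_labor = 1.
Shadow price of labor = 1.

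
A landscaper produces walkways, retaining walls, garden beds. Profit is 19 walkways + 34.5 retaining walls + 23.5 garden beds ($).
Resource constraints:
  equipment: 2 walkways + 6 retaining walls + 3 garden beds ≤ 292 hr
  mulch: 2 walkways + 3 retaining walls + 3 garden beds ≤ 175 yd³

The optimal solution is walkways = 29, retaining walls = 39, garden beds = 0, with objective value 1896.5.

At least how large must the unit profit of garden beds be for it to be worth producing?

28.5

Both equipment and mulch are binding at x*.
From A_Bᵀ y = c: 2·y_equipment + 2·y_mulch = 19; 6·y_equipment + 3·y_mulch = 34.5.
Solving: y_equipment = 2, y_mulch = 7.5.
garden beds enters the basis when its profit ≥ yᵀa₃ = 2·3 + 7.5·3 = 28.5.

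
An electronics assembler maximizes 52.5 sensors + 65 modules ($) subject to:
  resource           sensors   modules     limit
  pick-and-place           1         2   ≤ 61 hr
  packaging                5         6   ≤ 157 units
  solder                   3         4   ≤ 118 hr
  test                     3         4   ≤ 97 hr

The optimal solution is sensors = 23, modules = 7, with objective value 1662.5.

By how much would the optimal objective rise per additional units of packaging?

Binding: packaging and test. Non-binding: pick-and-place (24 unused), solder (21 unused).
Slack constraints have shadow price 0 (complementary slackness).
Dual feasibility on the basic columns requires 5·y_packaging + 3·y_test = 52.5, 6·y_packaging + 4·y_test = 65.
This yields shadow prices y_packaging = 7.5, y_test = 5.
Shadow price of packaging = 7.5.

7.5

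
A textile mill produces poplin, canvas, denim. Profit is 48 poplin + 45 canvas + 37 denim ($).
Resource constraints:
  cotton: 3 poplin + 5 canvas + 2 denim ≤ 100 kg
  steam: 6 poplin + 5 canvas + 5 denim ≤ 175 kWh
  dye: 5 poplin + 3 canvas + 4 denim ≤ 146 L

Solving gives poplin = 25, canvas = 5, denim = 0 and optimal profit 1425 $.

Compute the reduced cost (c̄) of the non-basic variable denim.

At the optimum: cotton uses 100 of 100 (binding); steam uses 175 of 175 (binding); dye uses 140 of 146 (slack = 6).
Slack constraints have shadow price 0 (complementary slackness).
Dual feasibility on the basic columns requires 3·y_cotton + 6·y_steam = 48, 5·y_cotton + 5·y_steam = 45.
Solving: y_cotton = 2, y_steam = 7.
Reduced cost of denim: c₃ − yᵀa₃ = 37 − (2·2 + 7·5) = 37 − 39 = -2.

-2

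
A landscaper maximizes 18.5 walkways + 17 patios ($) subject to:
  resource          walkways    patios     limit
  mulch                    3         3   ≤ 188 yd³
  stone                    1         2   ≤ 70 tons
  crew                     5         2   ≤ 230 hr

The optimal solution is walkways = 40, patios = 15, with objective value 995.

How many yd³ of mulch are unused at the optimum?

23

mulch used = 3·40 + 3·15 = 165; slack = 188 − 165 = 23.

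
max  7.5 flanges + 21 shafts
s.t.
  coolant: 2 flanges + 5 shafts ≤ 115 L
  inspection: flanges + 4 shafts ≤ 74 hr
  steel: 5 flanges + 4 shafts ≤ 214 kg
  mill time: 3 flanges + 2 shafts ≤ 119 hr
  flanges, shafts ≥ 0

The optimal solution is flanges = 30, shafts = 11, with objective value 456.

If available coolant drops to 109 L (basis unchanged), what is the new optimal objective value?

At the optimum: coolant uses 115 of 115 (binding); inspection uses 74 of 74 (binding); steel uses 194 of 214 (slack = 20); mill time uses 112 of 119 (slack = 7).
Slack constraints have shadow price 0 (complementary slackness).
From A_Bᵀ y = c: 2·y_coolant + 1·y_inspection = 7.5; 5·y_coolant + 4·y_inspection = 21.
Solving: y_coolant = 3, y_inspection = 1.5.
Δz = y_coolant·Δb = 3 × (-6) = -18, so new z* = 456 − 18 = 438.

438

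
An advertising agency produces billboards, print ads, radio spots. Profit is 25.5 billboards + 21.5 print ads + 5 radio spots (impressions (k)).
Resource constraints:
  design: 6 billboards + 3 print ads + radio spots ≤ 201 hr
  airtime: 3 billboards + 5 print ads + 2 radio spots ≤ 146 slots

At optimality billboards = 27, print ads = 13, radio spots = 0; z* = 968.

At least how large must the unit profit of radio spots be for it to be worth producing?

At the optimum: design uses 201 of 201 (binding); airtime uses 146 of 146 (binding).
Dual feasibility on the basic columns requires 6·y_design + 3·y_airtime = 25.5, 3·y_design + 5·y_airtime = 21.5.
Solving: y_design = 3, y_airtime = 2.5.
radio spots enters the basis when its profit ≥ yᵀa₃ = 3·1 + 2.5·2 = 8.

8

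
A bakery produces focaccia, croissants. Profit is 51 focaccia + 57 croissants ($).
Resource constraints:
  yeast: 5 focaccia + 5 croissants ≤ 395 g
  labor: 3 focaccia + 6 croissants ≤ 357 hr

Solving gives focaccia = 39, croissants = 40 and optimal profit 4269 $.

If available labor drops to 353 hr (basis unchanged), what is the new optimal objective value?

At the optimum: yeast uses 395 of 395 (binding); labor uses 357 of 357 (binding).
Dual feasibility on the basic columns requires 5·y_yeast + 3·y_labor = 51, 5·y_yeast + 6·y_labor = 57.
This yields shadow prices y_yeast = 9, y_labor = 2.
Δz = y_labor·Δb = 2 × (-4) = -8, so new z* = 4269 − 8 = 4261.

4261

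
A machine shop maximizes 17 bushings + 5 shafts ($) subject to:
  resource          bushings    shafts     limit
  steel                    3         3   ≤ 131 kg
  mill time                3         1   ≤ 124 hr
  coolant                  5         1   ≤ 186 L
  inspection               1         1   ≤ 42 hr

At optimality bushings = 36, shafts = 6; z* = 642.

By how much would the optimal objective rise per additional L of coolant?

3

At the optimum: steel uses 126 of 131 (slack = 5); mill time uses 114 of 124 (slack = 10); coolant uses 186 of 186 (binding); inspection uses 42 of 42 (binding).
Since steel, mill time are not tight, their duals are 0.
From A_Bᵀ y = c: 5·y_coolant + 1·y_inspection = 17; 1·y_coolant + 1·y_inspection = 5.
This yields shadow prices y_coolant = 3, y_inspection = 2.
Shadow price of coolant = 3.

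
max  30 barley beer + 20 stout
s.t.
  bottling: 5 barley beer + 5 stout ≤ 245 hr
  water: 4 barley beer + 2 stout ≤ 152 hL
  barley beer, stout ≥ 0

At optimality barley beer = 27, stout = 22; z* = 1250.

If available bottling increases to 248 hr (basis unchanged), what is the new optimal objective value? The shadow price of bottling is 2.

Δb = 3, so new z* = 1250 + (2)·(3) = 1250 + 6 = 1256.

1256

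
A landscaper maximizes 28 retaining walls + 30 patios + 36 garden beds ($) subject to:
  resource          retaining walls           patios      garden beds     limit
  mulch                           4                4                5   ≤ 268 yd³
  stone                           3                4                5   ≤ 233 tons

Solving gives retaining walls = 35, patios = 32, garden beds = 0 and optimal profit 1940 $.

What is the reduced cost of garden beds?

-1.5

Both mulch and stone are binding at x*.
From A_Bᵀ y = c: 4·y_mulch + 3·y_stone = 28; 4·y_mulch + 4·y_stone = 30.
Solving: y_mulch = 5.5, y_stone = 2.
Reduced cost of garden beds: c₃ − yᵀa₃ = 36 − (5.5·5 + 2·5) = 36 − 37.5 = -1.5.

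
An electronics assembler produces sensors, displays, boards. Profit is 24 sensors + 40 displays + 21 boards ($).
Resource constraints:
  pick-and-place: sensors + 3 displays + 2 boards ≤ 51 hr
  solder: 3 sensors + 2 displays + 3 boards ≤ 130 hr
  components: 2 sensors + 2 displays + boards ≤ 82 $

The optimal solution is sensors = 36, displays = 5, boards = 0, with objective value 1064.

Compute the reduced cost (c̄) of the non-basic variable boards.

Binding: pick-and-place and components. Non-binding: solder (12 unused).
By complementary slackness, y = 0 for the non-binding constraint.
The binding rows give the dual system: 1·y_pick-and-place + 2·y_components = 24 and 3·y_pick-and-place + 2·y_components = 40.
This yields shadow prices y_pick-and-place = 8, y_components = 8.
Reduced cost of boards: c₃ − yᵀa₃ = 21 − (8·2 + 8·1) = 21 − 24 = -3.

-3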